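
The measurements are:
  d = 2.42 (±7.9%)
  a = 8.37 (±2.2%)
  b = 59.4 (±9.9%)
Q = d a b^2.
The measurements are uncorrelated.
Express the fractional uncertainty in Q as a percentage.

Relative error in a monomial: (δQ/Q)² = Σ (nᵢ · δxᵢ/xᵢ)².
  (1·δd/d)² = (1×0.0790)² = 0.00624;  (1·δa/a)² = (1×0.0220)² = 0.000484;  (2·δb/b)² = (2×0.0990)² = 0.0392
δQ/Q = √(0.0459) = 0.214

21.4%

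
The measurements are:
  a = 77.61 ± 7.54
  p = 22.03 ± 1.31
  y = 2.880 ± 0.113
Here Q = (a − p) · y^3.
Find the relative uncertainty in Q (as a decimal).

Let u = a − p = 55.58. δu = √(δa² + δp²) = √(56.9 + 1.72) = 7.65, so δu/u = 0.138.
Q is then a monomial in u, y:
δQ/Q = √((δu/u)² + (3·δy/y)²) = √(0.0190 + 0.0139) = 0.181

0.181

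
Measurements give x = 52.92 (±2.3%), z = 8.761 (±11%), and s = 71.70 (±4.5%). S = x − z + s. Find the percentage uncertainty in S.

Sums and differences: (δS)² = Σ (cᵢ δxᵢ)².
  (δx)² = 1.48;  (δz)² = 0.929;  (δs)² = 10.4
δS = √(12.8) = 3.58
S = 115.9, so δS/S = 3.58/115.9 = 0.0309.

3.09%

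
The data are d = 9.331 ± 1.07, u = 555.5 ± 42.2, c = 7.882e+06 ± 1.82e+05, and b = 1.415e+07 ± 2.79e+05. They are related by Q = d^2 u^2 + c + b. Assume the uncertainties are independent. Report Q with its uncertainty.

Let p = d^2·u^2 = 2.687e+07. δp/p = √((2·δd/d)² + (2·δu/u)²) = √(0.0526 + 0.0231) = 0.275, so δp = 7.39e+06.
Q = p + c + b: δQ = √(δp² + δc² + δb²) = √(5.46e+13 + 3.31e+10 + 7.78e+10) = 7.4e+06
Q = 4.89e+07.

(4.890 ± 0.740) × 10^7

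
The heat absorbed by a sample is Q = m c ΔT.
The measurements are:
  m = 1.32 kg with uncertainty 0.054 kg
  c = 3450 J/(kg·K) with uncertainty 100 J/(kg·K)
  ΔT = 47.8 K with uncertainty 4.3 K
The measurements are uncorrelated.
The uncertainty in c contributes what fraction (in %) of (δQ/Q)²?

(δQ/Q)² = (1·δm/m)² + (1·δc/c)² + (1·δΔT/ΔT)²
  m term: (1×0.0409)² = 0.00167
  c term: (1×0.0290)² = 0.000840
  ΔT term: (1×0.0900)² = 0.00809
Total = 0.0106. Share from c = 0.000840/0.0106 = 0.0792.

7.92%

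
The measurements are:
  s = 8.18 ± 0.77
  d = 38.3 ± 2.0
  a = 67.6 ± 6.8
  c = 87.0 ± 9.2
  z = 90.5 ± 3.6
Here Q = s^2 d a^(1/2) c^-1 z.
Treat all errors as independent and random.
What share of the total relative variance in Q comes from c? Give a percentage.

20.9%

(δQ/Q)² = (2·δs/s)² + (1·δd/d)² + (½·δa/a)² + (-1·δc/c)² + (1·δz/z)²
  s term: (2×0.0941)² = 0.0354
  d term: (1×0.0522)² = 0.00273
  a term: (0.5×0.101)² = 0.00253
  c term: (-1×0.106)² = 0.0112
  z term: (1×0.0398)² = 0.00158
Total = 0.0535. Share from c = 0.0112/0.0535 = 0.209.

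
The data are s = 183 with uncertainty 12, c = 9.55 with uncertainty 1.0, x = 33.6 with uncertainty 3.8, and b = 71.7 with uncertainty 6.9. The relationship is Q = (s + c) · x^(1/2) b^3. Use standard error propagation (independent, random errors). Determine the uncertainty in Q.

Let u = s + c = 193. δu = √(δs² + δc²) = √(144 + 1.00) = 12.0, so δu/u = 0.0625.
Q is then a monomial in u, x, b:
δQ/Q = √((δu/u)² + (½·δx/x)² + (3·δb/b)²) = √(0.00391 + 0.00320 + 0.0833) = 0.301
Q = 4.11e+08, so δQ = 0.301 × 4.11e+08 = 1.24e+08.

1.24e+08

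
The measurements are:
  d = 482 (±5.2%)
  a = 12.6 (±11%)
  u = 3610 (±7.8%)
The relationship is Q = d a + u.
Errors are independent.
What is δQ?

791

Let p = d·a = 6070. δp/p = √((1·δd/d)² + (1·δa/a)²) = √(0.00270 + 0.0121) = 0.122, so δp = 739.
Q = p + u: δQ = √(δp² + δu²) = √(5.46e+05 + 79300) = 791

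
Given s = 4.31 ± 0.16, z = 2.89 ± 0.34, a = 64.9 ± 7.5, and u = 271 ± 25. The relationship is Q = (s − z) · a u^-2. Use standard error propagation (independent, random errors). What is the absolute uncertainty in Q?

Let w = s − z = 1.42. δw = √(δs² + δz²) = √(0.0256 + 0.116) = 0.376, so δw/w = 0.265.
Q is then a monomial in w, a, u:
δQ/Q = √((δw/w)² + (1·δa/a)² + (-2·δu/u)²) = √(0.0700 + 0.0134 + 0.0340) = 0.343
Q = 0.00125, so δQ = 0.343 × 0.00125 = 0.000430.

0.000430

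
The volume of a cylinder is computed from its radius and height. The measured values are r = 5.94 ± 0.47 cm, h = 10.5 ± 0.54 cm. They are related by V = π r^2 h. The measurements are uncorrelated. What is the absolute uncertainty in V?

194 cm^3

Each factor contributes (exponent × relative error)² to (δV/V)²:
  (2·δr/r)² = (2×0.0791)² = 0.0250;  (1·δh/h)² = (1×0.0514)² = 0.00264
δV/V = √(0.0277) = 0.166
V = 1160 cm^3, so δV = 0.166 × 1160 = 194 cm^3.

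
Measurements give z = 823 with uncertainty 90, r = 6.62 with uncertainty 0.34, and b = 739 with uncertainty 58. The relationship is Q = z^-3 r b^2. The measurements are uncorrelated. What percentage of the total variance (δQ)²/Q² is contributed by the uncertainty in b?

(δQ/Q)² = (-3·δz/z)² + (1·δr/r)² + (2·δb/b)²
  z term: (-3×0.109)² = 0.108
  r term: (1×0.0514)² = 0.00264
  b term: (2×0.0785)² = 0.0246
Total = 0.135. Share from b = 0.0246/0.135 = 0.183.

18.3%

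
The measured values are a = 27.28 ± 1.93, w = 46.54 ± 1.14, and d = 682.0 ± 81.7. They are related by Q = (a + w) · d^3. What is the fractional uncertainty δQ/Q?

Let u = a + w = 73.82. δu = √(δa² + δw²) = √(3.72 + 1.30) = 2.24, so δu/u = 0.0304.
Q is then a monomial in u, d:
δQ/Q = √((δu/u)² + (3·δd/d)²) = √(0.000922 + 0.129) = 0.361

0.361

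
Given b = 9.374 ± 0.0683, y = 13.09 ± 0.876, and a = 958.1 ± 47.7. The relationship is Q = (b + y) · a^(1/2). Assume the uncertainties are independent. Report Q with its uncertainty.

Let u = b + y = 22.46. δu = √(δb² + δy²) = √(0.00466 + 0.767) = 0.879, so δu/u = 0.0391.
Q is then a monomial in u, a:
δQ/Q = √((δu/u)² + (½·δa/a)²) = √(0.00153 + 0.000620) = 0.0464
Q = 695.3, so δQ = 0.0464 × 695.3 = 32.2.

695.3 ± 32.2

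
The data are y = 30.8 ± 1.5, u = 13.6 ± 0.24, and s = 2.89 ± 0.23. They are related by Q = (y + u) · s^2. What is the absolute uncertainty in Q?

Let w = y + u = 44.4. δw = √(δy² + δu²) = √(2.25 + 0.0576) = 1.52, so δw/w = 0.0342.
Q is then a monomial in w, s:
δQ/Q = √((δw/w)² + (2·δs/s)²) = √(0.00117 + 0.0253) = 0.163
Q = 371, so δQ = 0.163 × 371 = 60.4.

60.4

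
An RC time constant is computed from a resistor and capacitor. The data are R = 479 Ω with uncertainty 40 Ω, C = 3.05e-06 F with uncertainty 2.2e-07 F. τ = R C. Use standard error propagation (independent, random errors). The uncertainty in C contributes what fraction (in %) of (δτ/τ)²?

42.7%

(δτ/τ)² = (1·δR/R)² + (1·δC/C)²
  R term: (1×0.0835)² = 0.00697
  C term: (1×0.0721)² = 0.00520
Total = 0.0122. Share from C = 0.00520/0.0122 = 0.427.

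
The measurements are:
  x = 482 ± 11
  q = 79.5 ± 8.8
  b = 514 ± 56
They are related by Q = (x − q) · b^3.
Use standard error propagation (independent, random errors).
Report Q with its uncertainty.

Let u = x − q = 402. δu = √(δx² + δq²) = √(121 + 77.4) = 14.1, so δu/u = 0.0350.
Q is then a monomial in u, b:
δQ/Q = √((δu/u)² + (3·δb/b)²) = √(0.00122 + 0.107) = 0.329
Q = 5.47e+10, so δQ = 0.329 × 5.47e+10 = 1.8e+10.

(5.47 ± 1.80) × 10^10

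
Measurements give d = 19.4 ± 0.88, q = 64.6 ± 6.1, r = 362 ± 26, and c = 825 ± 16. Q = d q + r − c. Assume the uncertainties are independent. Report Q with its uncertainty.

Let p = d·q = 1250. δp/p = √((1·δd/d)² + (1·δq/q)²) = √(0.00206 + 0.00892) = 0.105, so δp = 131.
Q = p + r − c: δQ = √(δp² + δr² + δc²) = √(17200 + 676 + 256) = 135
Q = 790.

790 ± 135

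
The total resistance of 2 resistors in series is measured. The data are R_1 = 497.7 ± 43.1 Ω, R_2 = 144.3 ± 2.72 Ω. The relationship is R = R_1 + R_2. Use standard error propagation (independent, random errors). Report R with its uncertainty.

642.0 ± 43.2 Ω

Sums and differences: (δR)² = Σ (cᵢ δxᵢ)².
  (δR_1)² = 1860;  (δR_2)² = 7.40
δR = √(1870) = 43.2 Ω
R = 642.0 Ω.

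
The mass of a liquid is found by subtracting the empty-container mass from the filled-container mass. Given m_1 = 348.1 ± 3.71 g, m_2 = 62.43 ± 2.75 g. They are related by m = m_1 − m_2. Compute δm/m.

For a sum/difference, combine absolute errors in quadrature:
  (δm_1)² = 13.8;  (δm_2)² = 7.56
δm = √(21.3) = 4.62 g
m = 285.7 g, so δm/m = 4.62/285.7 = 0.0162.

0.0162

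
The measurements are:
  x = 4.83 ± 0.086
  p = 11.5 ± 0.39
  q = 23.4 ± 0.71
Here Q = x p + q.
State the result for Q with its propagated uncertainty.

Let w = x·p = 55.5. δw/w = √((1·δx/x)² + (1·δp/p)²) = √(0.000317 + 0.00115) = 0.0383, so δw = 2.13.
Q = w + q: δQ = √(δw² + δq²) = √(4.53 + 0.504) = 2.24
Q = 78.9.

78.9 ± 2.24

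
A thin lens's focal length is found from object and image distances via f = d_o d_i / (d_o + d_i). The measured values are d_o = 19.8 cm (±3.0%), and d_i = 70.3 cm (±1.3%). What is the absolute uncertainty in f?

0.364 cm

∂f/∂d_o = (d_i/(d_o+d_i))² = 0.609;  ∂f/∂d_i = (d_o/(d_o+d_i))² = 0.0483
δf = √((∂f/∂d_o · δd_o)² + (∂f/∂d_i · δd_i)²) = √(0.131 + 0.00195) = 0.364 cm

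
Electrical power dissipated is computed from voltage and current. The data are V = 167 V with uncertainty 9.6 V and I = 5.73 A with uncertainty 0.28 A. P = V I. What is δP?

72.2 W

Relative error in a monomial: (δP/P)² = Σ (nᵢ · δxᵢ/xᵢ)².
  (1·δV/V)² = (1×0.0575)² = 0.00330;  (1·δI/I)² = (1×0.0489)² = 0.00239
δP/P = √(0.00569) = 0.0754
P = 957 W, so δP = 0.0754 × 957 = 72.2 W.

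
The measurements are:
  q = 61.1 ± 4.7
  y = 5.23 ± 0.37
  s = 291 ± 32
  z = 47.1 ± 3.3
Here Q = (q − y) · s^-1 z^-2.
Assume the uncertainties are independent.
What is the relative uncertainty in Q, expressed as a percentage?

Let u = q − y = 55.9. δu = √(δq² + δy²) = √(22.1 + 0.137) = 4.71, so δu/u = 0.0844.
Q is then a monomial in u, s, z:
δQ/Q = √((δu/u)² + (-1·δs/s)² + (-2·δz/z)²) = √(0.00712 + 0.0121 + 0.0196) = 0.197

19.7%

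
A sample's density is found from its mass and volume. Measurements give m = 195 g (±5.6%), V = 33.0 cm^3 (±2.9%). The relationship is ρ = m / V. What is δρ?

0.373 g/cm^3

Relative error in a monomial: (δρ/ρ)² = Σ (nᵢ · δxᵢ/xᵢ)².
  (1·δm/m)² = (1×0.0560)² = 0.00314;  (-1·δV/V)² = (-1×0.0290)² = 0.000841
δρ/ρ = √(0.00398) = 0.0631
ρ = 5.91 g/cm^3, so δρ = 0.0631 × 5.91 = 0.373 g/cm^3.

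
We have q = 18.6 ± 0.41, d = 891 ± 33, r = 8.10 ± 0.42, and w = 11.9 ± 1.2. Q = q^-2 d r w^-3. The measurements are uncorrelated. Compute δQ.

Products/powers → add relative errors in quadrature, weighted by exponent:
  (-2·δq/q)² = (-2×0.0220)² = 0.00194;  (1·δd/d)² = (1×0.0370)² = 0.00137;  (1·δr/r)² = (1×0.0519)² = 0.00269;  (-3·δw/w)² = (-3×0.101)² = 0.0915
δQ/Q = √(0.0975) = 0.312
Q = 0.0124, so δQ = 0.312 × 0.0124 = 0.00387.

0.00387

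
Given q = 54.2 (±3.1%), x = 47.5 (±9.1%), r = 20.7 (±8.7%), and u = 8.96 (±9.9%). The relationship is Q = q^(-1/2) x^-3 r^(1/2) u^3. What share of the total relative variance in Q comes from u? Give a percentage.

53.5%

(δQ/Q)² = (−½·δq/q)² + (-3·δx/x)² + (½·δr/r)² + (3·δu/u)²
  q term: (-0.5×0.0310)² = 0.000240
  x term: (-3×0.0910)² = 0.0745
  r term: (0.5×0.0870)² = 0.00189
  u term: (3×0.0990)² = 0.0882
Total = 0.165. Share from u = 0.0882/0.165 = 0.535.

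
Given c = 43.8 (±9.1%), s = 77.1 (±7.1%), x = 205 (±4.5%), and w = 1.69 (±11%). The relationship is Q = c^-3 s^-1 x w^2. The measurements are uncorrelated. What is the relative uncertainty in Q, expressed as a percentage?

36.1%

Relative error in a monomial: (δQ/Q)² = Σ (nᵢ · δxᵢ/xᵢ)².
  (-3·δc/c)² = (-3×0.0910)² = 0.0745;  (-1·δs/s)² = (-1×0.0710)² = 0.00504;  (1·δx/x)² = (1×0.0450)² = 0.00202;  (2·δw/w)² = (2×0.110)² = 0.0484
δQ/Q = √(0.130) = 0.361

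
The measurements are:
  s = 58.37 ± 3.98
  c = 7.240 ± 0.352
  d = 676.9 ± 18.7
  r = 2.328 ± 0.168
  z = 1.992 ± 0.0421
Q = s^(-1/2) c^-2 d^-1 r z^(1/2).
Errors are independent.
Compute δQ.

1.57e-06

Since Q is a product/quotient, work with relative uncertainties:
  (−½·δs/s)² = (-0.5×0.0682)² = 0.00116;  (-2·δc/c)² = (-2×0.0486)² = 0.00946;  (-1·δd/d)² = (-1×0.0276)² = 0.000763;  (1·δr/r)² = (1×0.0722)² = 0.00521;  (½·δz/z)² = (0.5×0.0211)² = 0.000112
δQ/Q = √(0.0167) = 0.129
Q = 1.212e-05, so δQ = 0.129 × 1.212e-05 = 1.57e-06.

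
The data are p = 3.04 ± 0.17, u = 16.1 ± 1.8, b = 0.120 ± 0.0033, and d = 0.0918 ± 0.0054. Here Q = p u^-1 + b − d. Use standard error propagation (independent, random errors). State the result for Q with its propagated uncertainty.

Let w = p·u^-1 = 0.189. δw/w = √((1·δp/p)² + (-1·δu/u)²) = √(0.00313 + 0.0125) = 0.125, so δw = 0.0236.
Q = w + b − d: δQ = √(δw² + δb² + δd²) = √(0.000557 + 1.09e-05 + 2.92e-05) = 0.0244
Q = 0.217.

0.217 ± 0.0244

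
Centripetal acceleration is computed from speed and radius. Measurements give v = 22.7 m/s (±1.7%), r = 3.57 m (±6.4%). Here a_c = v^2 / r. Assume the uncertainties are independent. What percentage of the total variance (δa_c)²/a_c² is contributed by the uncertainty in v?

22.0%

(δa_c/a_c)² = (2·δv/v)² + (-1·δr/r)²
  v term: (2×0.0170)² = 0.00116
  r term: (-1×0.0640)² = 0.00410
Total = 0.00525. Share from v = 0.00116/0.00525 = 0.220.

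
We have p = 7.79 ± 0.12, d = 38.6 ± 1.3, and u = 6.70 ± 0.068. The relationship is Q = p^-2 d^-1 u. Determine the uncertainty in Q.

Relative error in a monomial: (δQ/Q)² = Σ (nᵢ · δxᵢ/xᵢ)².
  (-2·δp/p)² = (-2×0.0154)² = 0.000949;  (-1·δd/d)² = (-1×0.0337)² = 0.00113;  (1·δu/u)² = (1×0.0101)² = 0.000103
δQ/Q = √(0.00219) = 0.0468
Q = 0.00286, so δQ = 0.0468 × 0.00286 = 0.000134.

0.000134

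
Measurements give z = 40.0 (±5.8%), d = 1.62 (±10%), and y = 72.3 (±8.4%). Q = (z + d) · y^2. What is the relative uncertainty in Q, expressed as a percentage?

Let u = z + d = 41.6. δu = √(δz² + δd²) = √(5.38 + 0.0262) = 2.33, so δu/u = 0.0559.
Q is then a monomial in u, y:
δQ/Q = √((δu/u)² + (2·δy/y)²) = √(0.00312 + 0.0282) = 0.177

17.7%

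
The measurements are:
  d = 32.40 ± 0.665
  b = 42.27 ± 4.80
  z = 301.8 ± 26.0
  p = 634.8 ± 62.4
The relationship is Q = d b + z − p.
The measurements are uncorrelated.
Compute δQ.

172

Let w = d·b = 1370. δw/w = √((1·δd/d)² + (1·δb/b)²) = √(0.000421 + 0.0129) = 0.115, so δw = 158.
Q = w + z − p: δQ = √(δw² + δz² + δp²) = √(25000 + 676 + 3890) = 172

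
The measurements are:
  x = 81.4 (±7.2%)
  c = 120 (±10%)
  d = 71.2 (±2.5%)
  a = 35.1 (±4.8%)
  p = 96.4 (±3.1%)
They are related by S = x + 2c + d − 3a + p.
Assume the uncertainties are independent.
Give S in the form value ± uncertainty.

Sums and differences: (δS)² = Σ (cᵢ δxᵢ)².
  (δx)² = 34.3;  (2·δc)² = 576;  (δd)² = 3.17;  (3·δa)² = 25.5;  (δp)² = 8.93
δS = √(648) = 25.5
S = 384.

384 ± 25.5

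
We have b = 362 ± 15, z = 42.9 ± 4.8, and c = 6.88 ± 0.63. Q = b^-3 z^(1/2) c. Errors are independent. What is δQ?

For a monomial Q ∝ b^-3, z^(1/2), c, fractional errors add in quadrature:
  (-3·δb/b)² = (-3×0.0414)² = 0.0155;  (½·δz/z)² = (0.5×0.112)² = 0.00313;  (1·δc/c)² = (1×0.0916)² = 0.00839
δQ/Q = √(0.0270) = 0.164
Q = 9.5e-07, so δQ = 0.164 × 9.5e-07 = 1.56e-07.

1.56e-07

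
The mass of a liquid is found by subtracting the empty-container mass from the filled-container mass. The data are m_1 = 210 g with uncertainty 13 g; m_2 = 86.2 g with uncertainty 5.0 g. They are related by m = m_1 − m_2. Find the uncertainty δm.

For a sum/difference, combine absolute errors in quadrature:
  (δm_1)² = 169;  (δm_2)² = 25.0
δm = √(194) = 13.9 g

13.9 g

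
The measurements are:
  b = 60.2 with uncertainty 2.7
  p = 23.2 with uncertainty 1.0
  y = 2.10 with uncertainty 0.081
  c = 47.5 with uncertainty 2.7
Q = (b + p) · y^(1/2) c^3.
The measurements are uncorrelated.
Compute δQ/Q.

Let u = b + p = 83.4. δu = √(δb² + δp²) = √(7.29 + 1.00) = 2.88, so δu/u = 0.0345.
Q is then a monomial in u, y, c:
δQ/Q = √((δu/u)² + (½·δy/y)² + (3·δc/c)²) = √(0.00119 + 0.000372 + 0.0291) = 0.175

0.175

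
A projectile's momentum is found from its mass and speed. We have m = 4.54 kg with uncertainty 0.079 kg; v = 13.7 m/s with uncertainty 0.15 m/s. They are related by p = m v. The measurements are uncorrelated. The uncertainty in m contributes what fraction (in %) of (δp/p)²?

71.6%

(δp/p)² = (1·δm/m)² + (1·δv/v)²
  m term: (1×0.0174)² = 0.000303
  v term: (1×0.0109)² = 0.000120
Total = 0.000423. Share from m = 0.000303/0.000423 = 0.716.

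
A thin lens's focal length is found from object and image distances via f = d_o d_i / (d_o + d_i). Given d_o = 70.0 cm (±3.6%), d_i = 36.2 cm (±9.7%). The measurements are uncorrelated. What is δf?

1.55 cm

∂f/∂d_o = (d_i/(d_o+d_i))² = 0.116;  ∂f/∂d_i = (d_o/(d_o+d_i))² = 0.434
δf = √((∂f/∂d_o · δd_o)² + (∂f/∂d_i · δd_i)²) = √(0.0857 + 2.33) = 1.55 cm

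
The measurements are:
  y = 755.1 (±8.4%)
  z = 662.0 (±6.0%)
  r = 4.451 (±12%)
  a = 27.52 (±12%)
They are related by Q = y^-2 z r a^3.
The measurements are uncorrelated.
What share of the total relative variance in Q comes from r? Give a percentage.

(δQ/Q)² = (-2·δy/y)² + (1·δz/z)² + (1·δr/r)² + (3·δa/a)²
  y term: (-2×0.0840)² = 0.0282
  z term: (1×0.0600)² = 0.00360
  r term: (1×0.120)² = 0.0144
  a term: (3×0.120)² = 0.130
Total = 0.176. Share from r = 0.0144/0.176 = 0.0819.

8.19%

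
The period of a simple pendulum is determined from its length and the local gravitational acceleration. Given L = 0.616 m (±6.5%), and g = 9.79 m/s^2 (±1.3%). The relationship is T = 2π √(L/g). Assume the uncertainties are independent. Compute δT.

Since T is a product/quotient, work with relative uncertainties:
  (½·δL/L)² = (0.5×0.0650)² = 0.00106;  (−½·δg/g)² = (-0.5×0.0130)² = 4.23e-05
δT/T = √(0.00110) = 0.0331
T = 1.58 s, so δT = 0.0331 × 1.58 = 0.0522 s.

0.0522 s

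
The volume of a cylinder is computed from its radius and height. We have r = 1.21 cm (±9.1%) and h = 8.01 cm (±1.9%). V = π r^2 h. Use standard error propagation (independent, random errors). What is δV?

Relative error in a monomial: (δV/V)² = Σ (nᵢ · δxᵢ/xᵢ)².
  (2·δr/r)² = (2×0.0910)² = 0.0331;  (1·δh/h)² = (1×0.0190)² = 0.000361
δV/V = √(0.0335) = 0.183
V = 36.8 cm^3, so δV = 0.183 × 36.8 = 6.74 cm^3.

6.74 cm^3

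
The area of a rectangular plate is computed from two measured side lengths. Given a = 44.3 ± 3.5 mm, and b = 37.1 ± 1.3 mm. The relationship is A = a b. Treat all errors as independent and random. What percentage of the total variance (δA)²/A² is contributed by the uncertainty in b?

16.4%

(δA/A)² = (1·δa/a)² + (1·δb/b)²
  a term: (1×0.0790)² = 0.00624
  b term: (1×0.0350)² = 0.00123
Total = 0.00747. Share from b = 0.00123/0.00747 = 0.164.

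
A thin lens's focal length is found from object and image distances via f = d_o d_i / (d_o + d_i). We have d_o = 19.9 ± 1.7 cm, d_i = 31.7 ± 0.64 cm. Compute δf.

0.649 cm

∂f/∂d_o = (d_i/(d_o+d_i))² = 0.377;  ∂f/∂d_i = (d_o/(d_o+d_i))² = 0.149
δf = √((∂f/∂d_o · δd_o)² + (∂f/∂d_i · δd_i)²) = √(0.412 + 0.00906) = 0.649 cm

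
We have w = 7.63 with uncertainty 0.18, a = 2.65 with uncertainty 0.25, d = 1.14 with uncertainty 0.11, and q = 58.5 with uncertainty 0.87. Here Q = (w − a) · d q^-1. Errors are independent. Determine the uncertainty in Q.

Let u = w − a = 4.98. δu = √(δw² + δa²) = √(0.0324 + 0.0625) = 0.308, so δu/u = 0.0619.
Q is then a monomial in u, d, q:
δQ/Q = √((δu/u)² + (1·δd/d)² + (-1·δq/q)²) = √(0.00383 + 0.00931 + 0.000221) = 0.116
Q = 0.0970, so δQ = 0.116 × 0.0970 = 0.0112.

0.0112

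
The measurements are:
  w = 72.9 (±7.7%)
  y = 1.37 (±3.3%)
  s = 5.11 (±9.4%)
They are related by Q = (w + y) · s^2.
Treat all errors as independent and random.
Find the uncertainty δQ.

393

Let u = w + y = 74.3. δu = √(δw² + δy²) = √(31.5 + 0.00204) = 5.61, so δu/u = 0.0756.
Q is then a monomial in u, s:
δQ/Q = √((δu/u)² + (2·δs/s)²) = √(0.00571 + 0.0353) = 0.203
Q = 1940, so δQ = 0.203 × 1940 = 393.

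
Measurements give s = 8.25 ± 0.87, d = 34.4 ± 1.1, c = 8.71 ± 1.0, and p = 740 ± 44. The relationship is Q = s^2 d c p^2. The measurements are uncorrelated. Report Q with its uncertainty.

Q is a product of powers, so relative uncertainties combine in quadrature:
  (2·δs/s)² = (2×0.105)² = 0.0445;  (1·δd/d)² = (1×0.0320)² = 0.00102;  (1·δc/c)² = (1×0.115)² = 0.0132;  (2·δp/p)² = (2×0.0595)² = 0.0141
δQ/Q = √(0.0728) = 0.270
Q = 1.12e+10, so δQ = 0.270 × 1.12e+10 = 3.01e+09.

(1.12 ± 0.301) × 10^10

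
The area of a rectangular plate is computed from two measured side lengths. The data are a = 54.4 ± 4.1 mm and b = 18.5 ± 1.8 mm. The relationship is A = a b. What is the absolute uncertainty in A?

124 mm^2

Since A is a product/quotient, work with relative uncertainties:
  (1·δa/a)² = (1×0.0754)² = 0.00568;  (1·δb/b)² = (1×0.0973)² = 0.00947
δA/A = √(0.0151) = 0.123
A = 1010 mm^2, so δA = 0.123 × 1010 = 124 mm^2.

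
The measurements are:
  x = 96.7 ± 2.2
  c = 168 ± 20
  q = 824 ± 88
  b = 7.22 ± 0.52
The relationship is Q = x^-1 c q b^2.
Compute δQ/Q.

Relative error in a monomial: (δQ/Q)² = Σ (nᵢ · δxᵢ/xᵢ)².
  (-1·δx/x)² = (-1×0.0228)² = 0.000518;  (1·δc/c)² = (1×0.119)² = 0.0142;  (1·δq/q)² = (1×0.107)² = 0.0114;  (2·δb/b)² = (2×0.0720)² = 0.0207
δQ/Q = √(0.0468) = 0.216

0.216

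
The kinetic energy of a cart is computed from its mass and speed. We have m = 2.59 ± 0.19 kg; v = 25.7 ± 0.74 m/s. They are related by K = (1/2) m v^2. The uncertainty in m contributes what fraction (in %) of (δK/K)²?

61.9%

(δK/K)² = (1·δm/m)² + (2·δv/v)²
  m term: (1×0.0734)² = 0.00538
  v term: (2×0.0288)² = 0.00332
Total = 0.00870. Share from m = 0.00538/0.00870 = 0.619.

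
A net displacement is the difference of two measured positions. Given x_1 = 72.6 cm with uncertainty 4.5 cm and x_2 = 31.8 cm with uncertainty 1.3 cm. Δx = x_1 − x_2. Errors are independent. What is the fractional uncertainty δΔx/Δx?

0.115

Sums and differences: (δΔx)² = Σ (cᵢ δxᵢ)².
  (δx_1)² = 20.2;  (δx_2)² = 1.69
δΔx = √(21.9) = 4.68 cm
Δx = 40.8 cm, so δΔx/Δx = 4.68/40.8 = 0.115.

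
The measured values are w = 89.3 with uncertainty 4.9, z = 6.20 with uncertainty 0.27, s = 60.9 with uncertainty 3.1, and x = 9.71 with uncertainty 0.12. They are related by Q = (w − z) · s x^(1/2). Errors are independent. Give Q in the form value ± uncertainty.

15800 ± 1230

Let u = w − z = 83.1. δu = √(δw² + δz²) = √(24.0 + 0.0729) = 4.91, so δu/u = 0.0591.
Q is then a monomial in u, s, x:
δQ/Q = √((δu/u)² + (1·δs/s)² + (½·δx/x)²) = √(0.00349 + 0.00259 + 3.82e-05) = 0.0782
Q = 15800, so δQ = 0.0782 × 15800 = 1230.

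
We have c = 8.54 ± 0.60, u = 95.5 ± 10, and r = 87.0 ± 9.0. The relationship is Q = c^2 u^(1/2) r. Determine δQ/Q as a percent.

Q is a product of powers, so relative uncertainties combine in quadrature:
  (2·δc/c)² = (2×0.0703)² = 0.0197;  (½·δu/u)² = (0.5×0.105)² = 0.00274;  (1·δr/r)² = (1×0.103)² = 0.0107
δQ/Q = √(0.0332) = 0.182

18.2%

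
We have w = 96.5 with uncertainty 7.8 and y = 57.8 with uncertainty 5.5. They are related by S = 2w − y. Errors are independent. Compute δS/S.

For a sum/difference, combine absolute errors in quadrature:
  (2·δw)² = 243;  (δy)² = 30.2
δS = √(274) = 16.5
S = 135, so δS/S = 16.5/135 = 0.122.

0.122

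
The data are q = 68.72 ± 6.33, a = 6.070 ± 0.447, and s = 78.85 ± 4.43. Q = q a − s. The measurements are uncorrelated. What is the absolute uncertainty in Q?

Let p = q·a = 417.1. δp/p = √((1·δq/q)² + (1·δa/a)²) = √(0.00848 + 0.00542) = 0.118, so δp = 49.2.
Q = p − s: δQ = √(δp² + δs²) = √(2420 + 19.6) = 49.4

49.4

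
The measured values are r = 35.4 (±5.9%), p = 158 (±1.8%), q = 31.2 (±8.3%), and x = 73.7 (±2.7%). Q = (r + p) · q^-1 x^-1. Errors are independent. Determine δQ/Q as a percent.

Let u = r + p = 193. δu = √(δr² + δp²) = √(4.36 + 8.09) = 3.53, so δu/u = 0.0182.
Q is then a monomial in u, q, x:
δQ/Q = √((δu/u)² + (-1·δq/q)² + (-1·δx/x)²) = √(0.000333 + 0.00689 + 0.000729) = 0.0892

8.92%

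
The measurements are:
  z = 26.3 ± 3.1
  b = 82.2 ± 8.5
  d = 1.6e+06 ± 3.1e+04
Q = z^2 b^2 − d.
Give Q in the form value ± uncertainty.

Let p = z^2·b^2 = 4.67e+06. δp/p = √((2·δz/z)² + (2·δb/b)²) = √(0.0556 + 0.0428) = 0.314, so δp = 1.47e+06.
Q = p − d: δQ = √(δp² + δd²) = √(2.15e+12 + 9.61e+08) = 1.47e+06
Q = 3.07e+06.

(3.07 ± 1.47) × 10^6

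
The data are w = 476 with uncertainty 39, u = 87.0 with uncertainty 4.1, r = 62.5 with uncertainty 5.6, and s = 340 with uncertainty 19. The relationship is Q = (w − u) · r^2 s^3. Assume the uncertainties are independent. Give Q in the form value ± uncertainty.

(5.97 ± 1.58) × 10^13

Let h = w − u = 389. δh = √(δw² + δu²) = √(1520 + 16.8) = 39.2, so δh/h = 0.101.
Q is then a monomial in h, r, s:
δQ/Q = √((δh/h)² + (2·δr/r)² + (3·δs/s)²) = √(0.0102 + 0.0321 + 0.0281) = 0.265
Q = 5.97e+13, so δQ = 0.265 × 5.97e+13 = 1.58e+13.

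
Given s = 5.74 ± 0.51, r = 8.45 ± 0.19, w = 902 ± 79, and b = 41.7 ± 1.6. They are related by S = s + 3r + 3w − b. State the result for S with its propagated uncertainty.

Absolute uncertainties add in quadrature for a linear combination:
  (δs)² = 0.260;  (3·δr)² = 0.325;  (3·δw)² = 56200;  (δb)² = 2.56
δS = √(56200) = 237
S = 2700.

2700 ± 237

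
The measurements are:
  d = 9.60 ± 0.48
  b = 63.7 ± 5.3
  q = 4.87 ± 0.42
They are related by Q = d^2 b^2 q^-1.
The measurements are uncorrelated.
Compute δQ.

16300

For a monomial Q ∝ d^2, b^2, q^-1, fractional errors add in quadrature:
  (2·δd/d)² = (2×0.0500)² = 0.0100;  (2·δb/b)² = (2×0.0832)² = 0.0277;  (-1·δq/q)² = (-1×0.0862)² = 0.00744
δQ/Q = √(0.0451) = 0.212
Q = 76800, so δQ = 0.212 × 76800 = 16300.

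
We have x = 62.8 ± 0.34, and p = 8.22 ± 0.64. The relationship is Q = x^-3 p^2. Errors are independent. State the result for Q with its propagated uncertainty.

(2.73 ± 0.427) × 10^-4

Each factor contributes (exponent × relative error)² to (δQ/Q)²:
  (-3·δx/x)² = (-3×0.00541)² = 0.000264;  (2·δp/p)² = (2×0.0779)² = 0.0242
δQ/Q = √(0.0245) = 0.157
Q = 0.000273, so δQ = 0.157 × 0.000273 = 4.27e-05.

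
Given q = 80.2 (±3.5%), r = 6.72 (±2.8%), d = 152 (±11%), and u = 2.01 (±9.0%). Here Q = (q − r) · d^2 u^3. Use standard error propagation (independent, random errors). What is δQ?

Let w = q − r = 73.5. δw = √(δq² + δr²) = √(7.88 + 0.0354) = 2.81, so δw/w = 0.0383.
Q is then a monomial in w, d, u:
δQ/Q = √((δw/w)² + (2·δd/d)² + (3·δu/u)²) = √(0.00147 + 0.0484 + 0.0729) = 0.350
Q = 1.38e+07, so δQ = 0.350 × 1.38e+07 = 4.83e+06.

4.83e+06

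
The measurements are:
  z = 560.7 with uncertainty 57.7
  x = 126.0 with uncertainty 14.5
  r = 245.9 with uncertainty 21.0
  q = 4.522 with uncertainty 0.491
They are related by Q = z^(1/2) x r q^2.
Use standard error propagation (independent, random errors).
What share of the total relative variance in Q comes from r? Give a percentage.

10.4%

(δQ/Q)² = (½·δz/z)² + (1·δx/x)² + (1·δr/r)² + (2·δq/q)²
  z term: (0.5×0.103)² = 0.00265
  x term: (1×0.115)² = 0.0132
  r term: (1×0.0854)² = 0.00729
  q term: (2×0.109)² = 0.0472
Total = 0.0703. Share from r = 0.00729/0.0703 = 0.104.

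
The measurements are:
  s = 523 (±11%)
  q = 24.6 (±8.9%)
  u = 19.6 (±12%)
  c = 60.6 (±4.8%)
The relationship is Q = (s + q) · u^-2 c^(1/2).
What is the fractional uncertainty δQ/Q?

0.263

Let w = s + q = 548. δw = √(δs² + δq²) = √(3310 + 4.79) = 57.6, so δw/w = 0.105.
Q is then a monomial in w, u, c:
δQ/Q = √((δw/w)² + (-2·δu/u)² + (½·δc/c)²) = √(0.0111 + 0.0576 + 0.000576) = 0.263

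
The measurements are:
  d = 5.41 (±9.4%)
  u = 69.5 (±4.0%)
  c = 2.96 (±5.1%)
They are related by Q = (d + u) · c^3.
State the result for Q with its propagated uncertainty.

Let w = d + u = 74.9. δw = √(δd² + δu²) = √(0.259 + 7.73) = 2.83, so δw/w = 0.0377.
Q is then a monomial in w, c:
δQ/Q = √((δw/w)² + (3·δc/c)²) = √(0.00142 + 0.0234) = 0.158
Q = 1940, so δQ = 0.158 × 1940 = 306.

1940 ± 306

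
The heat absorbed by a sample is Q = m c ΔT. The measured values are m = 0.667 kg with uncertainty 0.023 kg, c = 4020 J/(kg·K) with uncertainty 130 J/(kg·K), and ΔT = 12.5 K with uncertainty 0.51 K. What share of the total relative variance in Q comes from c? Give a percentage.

(δQ/Q)² = (1·δm/m)² + (1·δc/c)² + (1·δΔT/ΔT)²
  m term: (1×0.0345)² = 0.00119
  c term: (1×0.0323)² = 0.00105
  ΔT term: (1×0.0408)² = 0.00166
Total = 0.00390. Share from c = 0.00105/0.00390 = 0.268.

26.8%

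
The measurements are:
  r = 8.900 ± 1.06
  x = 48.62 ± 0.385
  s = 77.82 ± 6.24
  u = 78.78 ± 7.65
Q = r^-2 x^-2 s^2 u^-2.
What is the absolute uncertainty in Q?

Products/powers → add relative errors in quadrature, weighted by exponent:
  (-2·δr/r)² = (-2×0.119)² = 0.0567;  (-2·δx/x)² = (-2×0.00792)² = 0.000251;  (2·δs/s)² = (2×0.0802)² = 0.0257;  (-2·δu/u)² = (-2×0.0971)² = 0.0377
δQ/Q = √(0.120) = 0.347
Q = 5.211e-06, so δQ = 0.347 × 5.211e-06 = 1.81e-06.

1.81e-06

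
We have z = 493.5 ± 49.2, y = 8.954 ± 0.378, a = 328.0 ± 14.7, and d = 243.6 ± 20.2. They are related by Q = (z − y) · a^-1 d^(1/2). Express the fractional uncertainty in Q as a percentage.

11.8%

Let u = z − y = 484.5. δu = √(δz² + δy²) = √(2420 + 0.143) = 49.2, so δu/u = 0.102.
Q is then a monomial in u, a, d:
δQ/Q = √((δu/u)² + (-1·δa/a)² + (½·δd/d)²) = √(0.0103 + 0.00201 + 0.00172) = 0.118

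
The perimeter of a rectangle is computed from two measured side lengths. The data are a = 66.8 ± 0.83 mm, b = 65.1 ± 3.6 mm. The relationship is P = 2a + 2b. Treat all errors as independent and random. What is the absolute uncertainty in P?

7.39 mm

P is a linear combination, so absolute uncertainties add in quadrature:
  (2·δa)² = 2.76;  (2·δb)² = 51.8
δP = √(54.6) = 7.39 mm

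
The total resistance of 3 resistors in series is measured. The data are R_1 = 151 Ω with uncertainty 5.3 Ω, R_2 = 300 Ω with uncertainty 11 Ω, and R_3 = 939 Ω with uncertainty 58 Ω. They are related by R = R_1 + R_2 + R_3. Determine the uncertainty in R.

Absolute uncertainties add in quadrature for a linear combination:
  (δR_1)² = 28.1;  (δR_2)² = 121;  (δR_3)² = 3360
δR = √(3510) = 59.3 Ω

59.3 Ω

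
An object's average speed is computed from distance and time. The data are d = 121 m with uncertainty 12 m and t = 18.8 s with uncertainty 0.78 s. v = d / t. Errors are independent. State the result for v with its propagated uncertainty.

6.44 ± 0.692 m/s

Relative error in a monomial: (δv/v)² = Σ (nᵢ · δxᵢ/xᵢ)².
  (1·δd/d)² = (1×0.0992)² = 0.00984;  (-1·δt/t)² = (-1×0.0415)² = 0.00172
δv/v = √(0.0116) = 0.108
v = 6.44 m/s, so δv = 0.108 × 6.44 = 0.692 m/s.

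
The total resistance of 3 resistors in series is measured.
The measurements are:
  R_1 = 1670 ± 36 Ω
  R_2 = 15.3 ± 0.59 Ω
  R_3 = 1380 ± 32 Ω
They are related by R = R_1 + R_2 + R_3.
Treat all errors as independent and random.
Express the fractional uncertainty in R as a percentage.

R is a linear combination, so absolute uncertainties add in quadrature:
  (δR_1)² = 1300;  (δR_2)² = 0.348;  (δR_3)² = 1020
δR = √(2320) = 48.2 Ω
R = 3070 Ω, so δR/R = 48.2/3070 = 0.0157.

1.57%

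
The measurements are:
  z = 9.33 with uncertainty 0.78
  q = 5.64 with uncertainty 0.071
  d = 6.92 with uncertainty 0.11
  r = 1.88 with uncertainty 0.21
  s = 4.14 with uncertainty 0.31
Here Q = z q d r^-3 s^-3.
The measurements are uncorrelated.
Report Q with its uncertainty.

0.772 ± 0.319

For a monomial Q ∝ z, q, d, r^-3, s^-3, fractional errors add in quadrature:
  (1·δz/z)² = (1×0.0836)² = 0.00699;  (1·δq/q)² = (1×0.0126)² = 0.000158;  (1·δd/d)² = (1×0.0159)² = 0.000253;  (-3·δr/r)² = (-3×0.112)² = 0.112;  (-3·δs/s)² = (-3×0.0749)² = 0.0505
δQ/Q = √(0.170) = 0.413
Q = 0.772, so δQ = 0.413 × 0.772 = 0.319.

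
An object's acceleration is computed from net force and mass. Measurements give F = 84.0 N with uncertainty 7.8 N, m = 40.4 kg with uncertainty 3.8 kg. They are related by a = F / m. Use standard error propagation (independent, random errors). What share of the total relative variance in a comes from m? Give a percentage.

(δa/a)² = (1·δF/F)² + (-1·δm/m)²
  F term: (1×0.0929)² = 0.00862
  m term: (-1×0.0941)² = 0.00885
Total = 0.0175. Share from m = 0.00885/0.0175 = 0.506.

50.6%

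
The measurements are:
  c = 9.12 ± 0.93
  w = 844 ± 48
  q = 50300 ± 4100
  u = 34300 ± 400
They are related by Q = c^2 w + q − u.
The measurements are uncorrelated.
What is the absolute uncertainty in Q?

15400

Let p = c^2·w = 70200. δp/p = √((2·δc/c)² + (1·δw/w)²) = √(0.0416 + 0.00323) = 0.212, so δp = 14900.
Q = p + q − u: δQ = √(δp² + δq² + δu²) = √(2.21e+08 + 1.68e+07 + 1.6e+05) = 15400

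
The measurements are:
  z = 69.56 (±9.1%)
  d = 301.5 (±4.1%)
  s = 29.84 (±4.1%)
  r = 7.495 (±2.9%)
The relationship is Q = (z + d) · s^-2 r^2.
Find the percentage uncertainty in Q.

Let u = z + d = 371.1. δu = √(δz² + δd²) = √(40.1 + 153) = 13.9, so δu/u = 0.0374.
Q is then a monomial in u, s, r:
δQ/Q = √((δu/u)² + (-2·δs/s)² + (2·δr/r)²) = √(0.00140 + 0.00672 + 0.00336) = 0.107

10.7%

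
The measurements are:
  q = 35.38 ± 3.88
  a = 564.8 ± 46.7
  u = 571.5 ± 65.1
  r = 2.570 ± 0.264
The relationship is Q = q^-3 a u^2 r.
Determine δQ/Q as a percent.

42.1%

Relative error in a monomial: (δQ/Q)² = Σ (nᵢ · δxᵢ/xᵢ)².
  (-3·δq/q)² = (-3×0.110)² = 0.108;  (1·δa/a)² = (1×0.0827)² = 0.00684;  (2·δu/u)² = (2×0.114)² = 0.0519;  (1·δr/r)² = (1×0.103)² = 0.0106
δQ/Q = √(0.178) = 0.421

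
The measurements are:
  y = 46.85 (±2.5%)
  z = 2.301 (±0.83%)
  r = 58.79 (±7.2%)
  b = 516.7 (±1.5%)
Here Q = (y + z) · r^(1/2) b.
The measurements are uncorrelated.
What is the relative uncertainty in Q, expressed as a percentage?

4.57%

Let u = y + z = 49.15. δu = √(δy² + δz²) = √(1.37 + 0.000365) = 1.17, so δu/u = 0.0238.
Q is then a monomial in u, r, b:
δQ/Q = √((δu/u)² + (½·δr/r)² + (1·δb/b)²) = √(0.000568 + 0.00130 + 0.000225) = 0.0457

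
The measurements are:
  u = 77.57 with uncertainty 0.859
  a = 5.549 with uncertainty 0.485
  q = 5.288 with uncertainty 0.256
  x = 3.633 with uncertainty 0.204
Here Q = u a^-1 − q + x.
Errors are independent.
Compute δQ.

Let p = u·a^-1 = 13.98. δp/p = √((1·δu/u)² + (-1·δa/a)²) = √(0.000123 + 0.00764) = 0.0881, so δp = 1.23.
Q = p − q + x: δQ = √(δp² + δq² + δx²) = √(1.52 + 0.0655 + 0.0416) = 1.27

1.27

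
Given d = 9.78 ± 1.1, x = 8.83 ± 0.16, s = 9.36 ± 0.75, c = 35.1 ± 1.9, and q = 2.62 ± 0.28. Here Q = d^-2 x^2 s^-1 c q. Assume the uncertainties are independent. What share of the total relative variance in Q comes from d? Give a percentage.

69.6%

(δQ/Q)² = (-2·δd/d)² + (2·δx/x)² + (-1·δs/s)² + (1·δc/c)² + (1·δq/q)²
  d term: (-2×0.112)² = 0.0506
  x term: (2×0.0181)² = 0.00131
  s term: (-1×0.0801)² = 0.00642
  c term: (1×0.0541)² = 0.00293
  q term: (1×0.107)² = 0.0114
Total = 0.0727. Share from d = 0.0506/0.0727 = 0.696.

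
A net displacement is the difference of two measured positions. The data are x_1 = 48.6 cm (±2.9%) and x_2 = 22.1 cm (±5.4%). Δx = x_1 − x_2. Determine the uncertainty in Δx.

For a sum/difference, combine absolute errors in quadrature:
  (δx_1)² = 1.99;  (δx_2)² = 1.42
δΔx = √(3.41) = 1.85 cm

1.85 cm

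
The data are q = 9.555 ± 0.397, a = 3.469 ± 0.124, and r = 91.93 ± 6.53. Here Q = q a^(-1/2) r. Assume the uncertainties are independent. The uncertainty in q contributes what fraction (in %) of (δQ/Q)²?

24.3%

(δQ/Q)² = (1·δq/q)² + (−½·δa/a)² + (1·δr/r)²
  q term: (1×0.0415)² = 0.00173
  a term: (-0.5×0.0357)² = 0.000319
  r term: (1×0.0710)² = 0.00505
Total = 0.00709. Share from q = 0.00173/0.00709 = 0.243.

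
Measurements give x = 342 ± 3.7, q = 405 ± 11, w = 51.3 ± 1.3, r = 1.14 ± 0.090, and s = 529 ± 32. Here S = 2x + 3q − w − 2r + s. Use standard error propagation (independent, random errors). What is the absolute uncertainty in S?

46.6

For a sum/difference, combine absolute errors in quadrature:
  (2·δx)² = 54.8;  (3·δq)² = 1090;  (δw)² = 1.69;  (2·δr)² = 0.0324;  (δs)² = 1020
δS = √(2170) = 46.6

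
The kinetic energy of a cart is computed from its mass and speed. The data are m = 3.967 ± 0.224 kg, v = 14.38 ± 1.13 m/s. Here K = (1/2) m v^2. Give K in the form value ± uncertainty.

K is a product of powers, so relative uncertainties combine in quadrature:
  (1·δm/m)² = (1×0.0565)² = 0.00319;  (2·δv/v)² = (2×0.0786)² = 0.0247
δK/K = √(0.0279) = 0.167
K = 410.2 J, so δK = 0.167 × 410.2 = 68.5 J.

410.2 ± 68.5 J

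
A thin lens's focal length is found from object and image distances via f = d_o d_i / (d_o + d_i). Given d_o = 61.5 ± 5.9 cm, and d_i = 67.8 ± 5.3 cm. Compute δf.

∂f/∂d_o = (d_i/(d_o+d_i))² = 0.275;  ∂f/∂d_i = (d_o/(d_o+d_i))² = 0.226
δf = √((∂f/∂d_o · δd_o)² + (∂f/∂d_i · δd_i)²) = √(2.63 + 1.44) = 2.02 cm

2.02 cm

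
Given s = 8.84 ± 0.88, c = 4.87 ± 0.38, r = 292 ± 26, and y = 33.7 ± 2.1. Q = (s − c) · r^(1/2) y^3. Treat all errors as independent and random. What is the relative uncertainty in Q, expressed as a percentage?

30.9%

Let u = s − c = 3.97. δu = √(δs² + δc²) = √(0.774 + 0.144) = 0.959, so δu/u = 0.241.
Q is then a monomial in u, r, y:
δQ/Q = √((δu/u)² + (½·δr/r)² + (3·δy/y)²) = √(0.0583 + 0.00198 + 0.0349) = 0.309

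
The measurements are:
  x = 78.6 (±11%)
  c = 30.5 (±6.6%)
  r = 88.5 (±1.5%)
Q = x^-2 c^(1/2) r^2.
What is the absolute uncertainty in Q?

1.57

Q is a product of powers, so relative uncertainties combine in quadrature:
  (-2·δx/x)² = (-2×0.110)² = 0.0484;  (½·δc/c)² = (0.5×0.0660)² = 0.00109;  (2·δr/r)² = (2×0.0150)² = 0.000900
δQ/Q = √(0.0504) = 0.224
Q = 7.00, so δQ = 0.224 × 7.00 = 1.57.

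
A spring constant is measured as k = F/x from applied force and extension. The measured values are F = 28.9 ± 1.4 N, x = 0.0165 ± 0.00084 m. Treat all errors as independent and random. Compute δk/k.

0.0703

For a monomial k ∝ F, x^-1, fractional errors add in quadrature:
  (1·δF/F)² = (1×0.0484)² = 0.00235;  (-1·δx/x)² = (-1×0.0509)² = 0.00259
δk/k = √(0.00494) = 0.0703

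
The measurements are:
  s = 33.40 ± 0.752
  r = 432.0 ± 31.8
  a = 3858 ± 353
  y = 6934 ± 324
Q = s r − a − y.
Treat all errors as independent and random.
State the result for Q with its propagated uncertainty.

3637 ± 1210

Let p = s·r = 14430. δp/p = √((1·δs/s)² + (1·δr/r)²) = √(0.000507 + 0.00542) = 0.0770, so δp = 1110.
Q = p − a − y: δQ = √(δp² + δa² + δy²) = √(1.23e+06 + 1.25e+05 + 1.05e+05) = 1210
Q = 3637.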